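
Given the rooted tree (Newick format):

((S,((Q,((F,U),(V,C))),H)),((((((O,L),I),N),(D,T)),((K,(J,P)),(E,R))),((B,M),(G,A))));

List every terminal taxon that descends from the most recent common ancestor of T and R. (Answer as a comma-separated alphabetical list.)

D, E, I, J, K, L, N, O, P, R, T

Tracing T: it sits inside (D,T).
Tracing R: it sits inside (E,R).
The smallest clade enclosing both is (((((O,L),I),N),(D,T)),((K,(J,P)),(E,R))); the answer is its 11 terminal taxa in alphabetical order.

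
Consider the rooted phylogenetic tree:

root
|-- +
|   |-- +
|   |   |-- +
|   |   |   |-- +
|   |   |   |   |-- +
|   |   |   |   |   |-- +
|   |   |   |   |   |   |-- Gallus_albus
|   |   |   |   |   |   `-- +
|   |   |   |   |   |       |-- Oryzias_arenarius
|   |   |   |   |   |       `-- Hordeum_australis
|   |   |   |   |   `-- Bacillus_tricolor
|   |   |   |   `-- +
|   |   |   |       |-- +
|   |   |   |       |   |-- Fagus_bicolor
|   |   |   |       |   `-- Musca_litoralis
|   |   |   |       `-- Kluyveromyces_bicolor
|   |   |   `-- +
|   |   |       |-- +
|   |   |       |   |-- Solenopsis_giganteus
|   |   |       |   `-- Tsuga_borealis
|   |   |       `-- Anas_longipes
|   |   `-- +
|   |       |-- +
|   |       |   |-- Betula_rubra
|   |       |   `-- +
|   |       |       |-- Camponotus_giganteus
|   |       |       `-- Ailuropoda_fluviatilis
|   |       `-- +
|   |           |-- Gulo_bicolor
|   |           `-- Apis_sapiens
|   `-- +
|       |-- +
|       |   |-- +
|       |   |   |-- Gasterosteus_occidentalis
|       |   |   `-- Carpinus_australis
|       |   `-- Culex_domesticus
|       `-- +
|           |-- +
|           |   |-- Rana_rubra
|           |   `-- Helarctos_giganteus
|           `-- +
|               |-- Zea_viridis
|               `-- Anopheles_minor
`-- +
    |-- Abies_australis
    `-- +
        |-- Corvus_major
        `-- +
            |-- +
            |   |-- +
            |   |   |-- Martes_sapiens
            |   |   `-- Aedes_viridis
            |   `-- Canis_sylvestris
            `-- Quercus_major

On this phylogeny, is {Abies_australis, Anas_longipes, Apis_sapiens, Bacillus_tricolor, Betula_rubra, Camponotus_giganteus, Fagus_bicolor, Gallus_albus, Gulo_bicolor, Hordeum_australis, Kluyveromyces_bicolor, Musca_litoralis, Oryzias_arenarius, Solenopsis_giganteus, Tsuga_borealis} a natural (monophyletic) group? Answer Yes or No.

No

The MRCA of the listed taxa is the root, so the smallest clade containing them is the whole tree.
That clade also contains Aedes_viridis, Ailuropoda_fluviatilis, Anopheles_minor, Canis_sylvestris, Carpinus_australis, Corvus_major, Culex_domesticus, Gasterosteus_occidentalis, Helarctos_giganteus, Martes_sapiens, Quercus_major, Rana_rubra, Zea_viridis, which are not in the proposed group, so the group is not monophyletic.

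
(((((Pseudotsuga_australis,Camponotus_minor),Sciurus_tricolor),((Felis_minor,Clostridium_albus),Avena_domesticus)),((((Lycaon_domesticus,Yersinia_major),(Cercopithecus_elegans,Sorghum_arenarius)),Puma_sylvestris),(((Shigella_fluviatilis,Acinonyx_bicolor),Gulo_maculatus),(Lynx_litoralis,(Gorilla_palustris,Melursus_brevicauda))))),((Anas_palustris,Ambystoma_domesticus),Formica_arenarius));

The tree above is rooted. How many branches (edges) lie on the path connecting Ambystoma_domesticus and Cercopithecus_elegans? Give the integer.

9

The MRCA of Ambystoma_domesticus and Cercopithecus_elegans is the root of the tree.
From Ambystoma_domesticus up to that node: 3 branches. From Cercopithecus_elegans up to the same node: 6 branches. Total: 3 + 6 = 9.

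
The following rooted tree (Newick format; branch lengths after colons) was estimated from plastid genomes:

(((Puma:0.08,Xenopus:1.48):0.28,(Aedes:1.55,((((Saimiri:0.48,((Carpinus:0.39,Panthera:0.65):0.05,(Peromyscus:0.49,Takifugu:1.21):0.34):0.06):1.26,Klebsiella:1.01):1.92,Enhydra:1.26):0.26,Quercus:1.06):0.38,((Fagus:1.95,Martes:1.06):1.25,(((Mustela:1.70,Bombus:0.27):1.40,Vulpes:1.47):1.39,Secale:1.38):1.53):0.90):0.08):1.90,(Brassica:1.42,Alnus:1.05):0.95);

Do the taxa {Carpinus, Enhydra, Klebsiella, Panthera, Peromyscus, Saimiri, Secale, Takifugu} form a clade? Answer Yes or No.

No

The MRCA of the listed taxa subtends (Aedes,((((Saimiri,((Carpinus,Panthera),(Peromyscus,Takifugu))),Klebsiella),Enhydra),Quercus),((Fagus,Martes),(((Mustela,Bombus),Vulpes),Secale))).
That clade also contains Aedes, Bombus, Fagus, Martes, Mustela, Quercus, Vulpes, which are not in the proposed group, so the group is not monophyletic.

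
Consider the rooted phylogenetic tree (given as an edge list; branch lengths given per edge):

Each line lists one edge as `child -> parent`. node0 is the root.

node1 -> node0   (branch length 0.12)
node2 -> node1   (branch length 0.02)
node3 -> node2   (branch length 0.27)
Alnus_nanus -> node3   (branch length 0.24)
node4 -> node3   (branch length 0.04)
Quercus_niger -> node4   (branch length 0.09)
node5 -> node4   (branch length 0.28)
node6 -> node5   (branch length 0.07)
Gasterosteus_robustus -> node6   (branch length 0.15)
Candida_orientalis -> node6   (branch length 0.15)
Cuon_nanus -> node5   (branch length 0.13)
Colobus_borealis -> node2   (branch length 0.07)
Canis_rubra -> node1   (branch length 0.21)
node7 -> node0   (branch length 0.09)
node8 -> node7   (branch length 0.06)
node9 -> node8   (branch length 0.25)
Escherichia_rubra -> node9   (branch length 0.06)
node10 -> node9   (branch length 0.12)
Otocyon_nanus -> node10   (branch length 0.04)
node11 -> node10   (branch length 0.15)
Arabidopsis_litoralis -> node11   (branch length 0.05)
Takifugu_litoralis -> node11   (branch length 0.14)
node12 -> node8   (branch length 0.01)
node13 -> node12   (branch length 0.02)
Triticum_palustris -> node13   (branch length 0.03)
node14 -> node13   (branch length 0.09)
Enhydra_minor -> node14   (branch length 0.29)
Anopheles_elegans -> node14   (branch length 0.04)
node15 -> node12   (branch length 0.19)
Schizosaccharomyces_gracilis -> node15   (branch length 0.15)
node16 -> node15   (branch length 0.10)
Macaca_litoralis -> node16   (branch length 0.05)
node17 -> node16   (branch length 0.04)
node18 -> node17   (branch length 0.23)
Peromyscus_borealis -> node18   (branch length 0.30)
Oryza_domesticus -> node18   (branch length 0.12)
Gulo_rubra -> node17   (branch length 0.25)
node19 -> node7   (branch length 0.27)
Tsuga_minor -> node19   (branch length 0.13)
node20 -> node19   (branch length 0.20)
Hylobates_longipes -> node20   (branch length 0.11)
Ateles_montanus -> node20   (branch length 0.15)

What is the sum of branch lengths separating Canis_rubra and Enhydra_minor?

The path runs Canis_rubra → … → MRCA → … → Enhydra_minor; the MRCA is the root of the tree.
Branch lengths along that path: 0.21 + 0.12 + 0.09 + 0.06 + 0.01 + 0.02 + 0.09 + 0.29 = 0.89.

0.89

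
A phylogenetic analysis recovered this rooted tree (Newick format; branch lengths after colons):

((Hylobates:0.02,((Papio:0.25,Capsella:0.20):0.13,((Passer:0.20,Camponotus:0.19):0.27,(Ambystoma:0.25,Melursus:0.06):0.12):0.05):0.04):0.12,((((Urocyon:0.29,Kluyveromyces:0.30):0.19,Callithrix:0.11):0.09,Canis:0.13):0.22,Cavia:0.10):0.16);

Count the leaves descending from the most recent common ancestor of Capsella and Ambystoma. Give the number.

The MRCA of Capsella and Ambystoma is the node subtending ((Papio,Capsella),((Passer,Camponotus),(Ambystoma,Melursus))).
That clade contains 6 terminal taxa: Ambystoma, Camponotus, Capsella, Melursus, Papio, Passer.

6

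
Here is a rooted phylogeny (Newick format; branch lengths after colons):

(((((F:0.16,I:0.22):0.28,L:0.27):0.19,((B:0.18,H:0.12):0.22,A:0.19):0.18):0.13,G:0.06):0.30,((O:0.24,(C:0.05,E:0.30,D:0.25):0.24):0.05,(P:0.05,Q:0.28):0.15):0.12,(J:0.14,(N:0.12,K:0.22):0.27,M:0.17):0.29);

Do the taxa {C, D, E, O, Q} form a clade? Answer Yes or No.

No

The MRCA of the listed taxa subtends ((O,(C,E,D)),(P,Q)).
That clade also contains P, which is not in the proposed group, so the group is not monophyletic.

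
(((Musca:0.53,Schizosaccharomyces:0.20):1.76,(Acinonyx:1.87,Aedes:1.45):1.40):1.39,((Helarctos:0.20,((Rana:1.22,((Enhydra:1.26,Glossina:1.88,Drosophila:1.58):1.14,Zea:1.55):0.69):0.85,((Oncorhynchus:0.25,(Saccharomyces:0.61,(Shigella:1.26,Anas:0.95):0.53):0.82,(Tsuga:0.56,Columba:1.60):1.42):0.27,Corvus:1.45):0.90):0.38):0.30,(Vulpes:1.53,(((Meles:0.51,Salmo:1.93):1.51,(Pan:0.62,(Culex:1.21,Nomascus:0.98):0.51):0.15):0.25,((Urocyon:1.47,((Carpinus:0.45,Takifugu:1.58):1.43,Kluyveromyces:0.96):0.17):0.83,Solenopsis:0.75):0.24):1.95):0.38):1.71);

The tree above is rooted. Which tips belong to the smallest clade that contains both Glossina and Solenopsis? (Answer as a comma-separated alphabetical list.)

Anas, Carpinus, Columba, Corvus, Culex, Drosophila, Enhydra, Glossina, Helarctos, Kluyveromyces, Meles, Nomascus, Oncorhynchus, Pan, Rana, Saccharomyces, Salmo, Shigella, Solenopsis, Takifugu, Tsuga, Urocyon, Vulpes, Zea

Tracing Glossina: it sits inside (Enhydra,Glossina,Drosophila).
Tracing Solenopsis: it sits inside ((Urocyon,((Carpinus,Takifugu),Kluyveromyces)),Solenopsis).
The smallest clade enclosing both is ((Helarctos,((Rana,((Enhydra,Glossina,Drosophila),Zea)),((Oncorhynchus,(Saccharomyces,(Shigella,Anas)),(Tsuga,Columba)),Corvus))),(Vulpes,(((Meles,Salmo),(Pan,(Culex,Nomascus))),((Urocyon,((Carpinus,Takifugu),Kluyveromyces)),Solenopsis)))); the answer is its 24 terminal taxa in alphabetical order.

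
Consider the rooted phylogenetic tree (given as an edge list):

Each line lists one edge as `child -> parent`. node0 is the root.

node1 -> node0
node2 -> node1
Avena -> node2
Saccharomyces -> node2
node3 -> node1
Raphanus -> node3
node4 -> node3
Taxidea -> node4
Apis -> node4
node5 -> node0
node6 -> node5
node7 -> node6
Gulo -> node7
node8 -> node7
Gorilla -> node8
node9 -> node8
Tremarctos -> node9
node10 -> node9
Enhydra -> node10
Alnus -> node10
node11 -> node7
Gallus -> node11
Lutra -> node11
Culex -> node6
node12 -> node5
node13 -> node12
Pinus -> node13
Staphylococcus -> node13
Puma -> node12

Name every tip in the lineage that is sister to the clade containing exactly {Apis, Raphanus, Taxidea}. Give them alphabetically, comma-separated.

Avena, Saccharomyces

The clade containing exactly {Apis, Raphanus, Taxidea} attaches to the tree at the node subtending ((Avena,Saccharomyces),(Raphanus,(Taxidea,Apis))).
The other lineage descending from that same node — the sister group — is (Avena,Saccharomyces); its 2 tips in alphabetical order are the answer.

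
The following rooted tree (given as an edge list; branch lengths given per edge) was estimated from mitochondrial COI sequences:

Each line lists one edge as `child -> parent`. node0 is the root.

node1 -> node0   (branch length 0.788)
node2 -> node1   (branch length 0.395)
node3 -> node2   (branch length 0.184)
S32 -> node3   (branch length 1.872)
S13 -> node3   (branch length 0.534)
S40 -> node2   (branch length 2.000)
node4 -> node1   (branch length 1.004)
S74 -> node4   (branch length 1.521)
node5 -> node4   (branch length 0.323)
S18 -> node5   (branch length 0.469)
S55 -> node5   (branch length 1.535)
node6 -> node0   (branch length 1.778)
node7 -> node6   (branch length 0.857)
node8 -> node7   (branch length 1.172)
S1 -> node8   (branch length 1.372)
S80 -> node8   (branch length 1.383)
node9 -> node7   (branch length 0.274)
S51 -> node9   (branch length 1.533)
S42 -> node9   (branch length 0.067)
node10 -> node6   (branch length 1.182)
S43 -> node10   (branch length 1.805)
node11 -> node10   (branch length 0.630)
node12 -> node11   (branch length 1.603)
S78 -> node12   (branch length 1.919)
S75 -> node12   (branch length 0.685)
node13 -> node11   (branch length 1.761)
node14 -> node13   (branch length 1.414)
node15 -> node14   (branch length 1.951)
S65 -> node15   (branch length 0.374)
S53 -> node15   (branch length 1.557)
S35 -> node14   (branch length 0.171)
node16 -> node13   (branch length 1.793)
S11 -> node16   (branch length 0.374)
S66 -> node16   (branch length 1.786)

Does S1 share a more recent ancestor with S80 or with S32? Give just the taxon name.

The MRCA of S1 and S80 subtends (S1,S80) (2 taxa).
The MRCA of S1 and S32 is the root, subtending the entire tree (18 taxa).
The first is nested inside the second, so S1 shares a more recent common ancestor with S80.

S80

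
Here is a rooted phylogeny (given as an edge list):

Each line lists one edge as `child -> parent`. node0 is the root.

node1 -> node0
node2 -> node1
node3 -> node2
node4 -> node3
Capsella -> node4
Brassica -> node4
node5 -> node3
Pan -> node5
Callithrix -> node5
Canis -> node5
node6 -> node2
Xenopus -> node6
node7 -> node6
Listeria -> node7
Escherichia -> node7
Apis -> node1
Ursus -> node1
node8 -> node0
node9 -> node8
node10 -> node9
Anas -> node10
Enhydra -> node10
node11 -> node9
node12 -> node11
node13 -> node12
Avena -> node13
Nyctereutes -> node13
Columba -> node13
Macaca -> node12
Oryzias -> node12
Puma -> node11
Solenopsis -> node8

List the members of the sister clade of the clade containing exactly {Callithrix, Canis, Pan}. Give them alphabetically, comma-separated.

Brassica, Capsella

The clade containing exactly {Callithrix, Canis, Pan} attaches to the tree at the node subtending ((Capsella,Brassica),(Pan,Callithrix,Canis)).
The other lineage descending from that same node — the sister group — is (Capsella,Brassica); its 2 tips in alphabetical order are the answer.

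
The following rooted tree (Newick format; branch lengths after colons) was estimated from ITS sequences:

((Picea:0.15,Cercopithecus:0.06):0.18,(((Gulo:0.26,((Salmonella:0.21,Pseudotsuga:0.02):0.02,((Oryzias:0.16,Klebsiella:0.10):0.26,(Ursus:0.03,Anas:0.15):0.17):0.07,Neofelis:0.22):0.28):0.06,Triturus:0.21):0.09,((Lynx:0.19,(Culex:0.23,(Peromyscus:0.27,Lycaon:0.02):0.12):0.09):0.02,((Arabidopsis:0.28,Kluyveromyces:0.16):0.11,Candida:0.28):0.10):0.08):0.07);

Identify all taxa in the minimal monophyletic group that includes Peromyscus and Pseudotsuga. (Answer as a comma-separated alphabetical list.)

Tracing Peromyscus: it sits inside (Peromyscus,Lycaon).
Tracing Pseudotsuga: it sits inside (Salmonella,Pseudotsuga).
The smallest clade enclosing both is (((Gulo,((Salmonella,Pseudotsuga),((Oryzias,Klebsiella),(Ursus,Anas)),Neofelis)),Triturus),((Lynx,(Culex,(Peromyscus,Lycaon))),((Arabidopsis,Kluyveromyces),Candida))); the answer is its 16 terminal taxa in alphabetical order.

Anas, Arabidopsis, Candida, Culex, Gulo, Klebsiella, Kluyveromyces, Lycaon, Lynx, Neofelis, Oryzias, Peromyscus, Pseudotsuga, Salmonella, Triturus, Ursus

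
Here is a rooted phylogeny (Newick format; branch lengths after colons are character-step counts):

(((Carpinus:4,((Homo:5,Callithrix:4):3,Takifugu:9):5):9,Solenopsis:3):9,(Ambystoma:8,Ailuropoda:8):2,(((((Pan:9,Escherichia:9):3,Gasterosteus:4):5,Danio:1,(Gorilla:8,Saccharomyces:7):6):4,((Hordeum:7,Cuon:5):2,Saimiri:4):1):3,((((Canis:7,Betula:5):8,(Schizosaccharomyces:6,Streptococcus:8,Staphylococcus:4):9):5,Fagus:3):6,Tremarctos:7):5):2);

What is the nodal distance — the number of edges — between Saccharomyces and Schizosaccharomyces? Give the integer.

The MRCA of Saccharomyces and Schizosaccharomyces is the node subtending (((((Pan,Escherichia),Gasterosteus),Danio,(Gorilla,Saccharomyces)),((Hordeum,Cuon),Saimiri)),((((Canis,Betula),(Schizosaccharomyces,Streptococcus,Staphylococcus)),Fagus),Tremarctos)).
From Saccharomyces up to that node: 4 branches. From Schizosaccharomyces up to the same node: 5 branches. Total: 4 + 5 = 9.

9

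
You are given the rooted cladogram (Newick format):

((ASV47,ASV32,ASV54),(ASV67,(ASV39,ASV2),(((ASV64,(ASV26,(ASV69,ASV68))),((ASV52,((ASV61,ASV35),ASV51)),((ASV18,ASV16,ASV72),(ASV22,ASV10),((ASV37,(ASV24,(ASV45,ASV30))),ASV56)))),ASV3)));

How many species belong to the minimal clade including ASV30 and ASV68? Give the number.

The MRCA of ASV30 and ASV68 is the node subtending ((ASV64,(ASV26,(ASV69,ASV68))),((ASV52,((ASV61,ASV35),ASV51)),((ASV18,ASV16,ASV72),(ASV22,ASV10),((ASV37,(ASV24,(ASV45,ASV30))),ASV56)))).
That clade contains 18 terminal taxa: ASV10, ASV16, ASV18, ASV22, ASV24, ASV26, ASV30, ASV35, ASV37, ASV45, ASV51, ASV52, ASV56, ASV61, ASV64, ASV68, ASV69, ASV72.

18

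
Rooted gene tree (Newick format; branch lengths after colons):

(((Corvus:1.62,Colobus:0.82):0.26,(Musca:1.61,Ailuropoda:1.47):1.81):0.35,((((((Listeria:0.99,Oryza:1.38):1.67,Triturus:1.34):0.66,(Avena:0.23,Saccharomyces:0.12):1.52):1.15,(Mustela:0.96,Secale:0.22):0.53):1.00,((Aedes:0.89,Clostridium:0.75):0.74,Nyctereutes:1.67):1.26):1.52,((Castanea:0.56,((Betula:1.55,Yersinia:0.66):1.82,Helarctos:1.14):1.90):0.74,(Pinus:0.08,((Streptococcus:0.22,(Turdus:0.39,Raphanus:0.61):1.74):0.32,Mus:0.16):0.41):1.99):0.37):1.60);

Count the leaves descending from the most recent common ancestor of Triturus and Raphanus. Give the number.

19

The MRCA of Triturus and Raphanus is the node subtending ((((((Listeria,Oryza),Triturus),(Avena,Saccharomyces)),(Mustela,Secale)),((Aedes,Clostridium),Nyctereutes)),((Castanea,((Betula,Yersinia),Helarctos)),(Pinus,((Streptococcus,(Turdus,Raphanus)),Mus)))).
That clade contains 19 terminal taxa: Aedes, Avena, Betula, Castanea, Clostridium, Helarctos, Listeria, Mus, Mustela, Nyctereutes, Oryza, Pinus, Raphanus, Saccharomyces, Secale, Streptococcus, Triturus, Turdus, Yersinia.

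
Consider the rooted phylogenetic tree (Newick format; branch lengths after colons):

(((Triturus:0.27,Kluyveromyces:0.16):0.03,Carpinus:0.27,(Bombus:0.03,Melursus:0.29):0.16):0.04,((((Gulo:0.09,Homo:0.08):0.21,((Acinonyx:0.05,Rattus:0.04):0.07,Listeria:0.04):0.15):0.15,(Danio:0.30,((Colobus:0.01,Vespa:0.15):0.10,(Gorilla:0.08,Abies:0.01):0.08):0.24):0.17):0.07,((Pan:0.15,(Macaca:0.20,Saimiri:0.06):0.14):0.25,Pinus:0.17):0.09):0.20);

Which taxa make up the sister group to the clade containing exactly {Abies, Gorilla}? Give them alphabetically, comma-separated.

The clade containing exactly {Abies, Gorilla} attaches to the tree at the node subtending ((Colobus,Vespa),(Gorilla,Abies)).
The other lineage descending from that same node — the sister group — is (Colobus,Vespa); its 2 tips in alphabetical order are the answer.

Colobus, Vespa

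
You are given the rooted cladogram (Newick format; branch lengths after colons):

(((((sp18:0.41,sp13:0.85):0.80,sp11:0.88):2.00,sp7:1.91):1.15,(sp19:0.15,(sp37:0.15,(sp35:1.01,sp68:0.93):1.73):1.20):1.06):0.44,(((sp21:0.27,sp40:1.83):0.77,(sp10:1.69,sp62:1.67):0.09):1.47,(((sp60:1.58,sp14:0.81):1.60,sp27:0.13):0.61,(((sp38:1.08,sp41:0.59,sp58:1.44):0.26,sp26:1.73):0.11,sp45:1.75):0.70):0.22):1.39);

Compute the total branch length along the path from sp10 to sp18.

The path runs sp10 → … → MRCA → … → sp18; the MRCA is the root of the tree.
Branch lengths along that path: 1.69 + 0.09 + 1.47 + 1.39 + 0.44 + 1.15 + 2.00 + 0.80 + 0.41 = 9.44.

9.44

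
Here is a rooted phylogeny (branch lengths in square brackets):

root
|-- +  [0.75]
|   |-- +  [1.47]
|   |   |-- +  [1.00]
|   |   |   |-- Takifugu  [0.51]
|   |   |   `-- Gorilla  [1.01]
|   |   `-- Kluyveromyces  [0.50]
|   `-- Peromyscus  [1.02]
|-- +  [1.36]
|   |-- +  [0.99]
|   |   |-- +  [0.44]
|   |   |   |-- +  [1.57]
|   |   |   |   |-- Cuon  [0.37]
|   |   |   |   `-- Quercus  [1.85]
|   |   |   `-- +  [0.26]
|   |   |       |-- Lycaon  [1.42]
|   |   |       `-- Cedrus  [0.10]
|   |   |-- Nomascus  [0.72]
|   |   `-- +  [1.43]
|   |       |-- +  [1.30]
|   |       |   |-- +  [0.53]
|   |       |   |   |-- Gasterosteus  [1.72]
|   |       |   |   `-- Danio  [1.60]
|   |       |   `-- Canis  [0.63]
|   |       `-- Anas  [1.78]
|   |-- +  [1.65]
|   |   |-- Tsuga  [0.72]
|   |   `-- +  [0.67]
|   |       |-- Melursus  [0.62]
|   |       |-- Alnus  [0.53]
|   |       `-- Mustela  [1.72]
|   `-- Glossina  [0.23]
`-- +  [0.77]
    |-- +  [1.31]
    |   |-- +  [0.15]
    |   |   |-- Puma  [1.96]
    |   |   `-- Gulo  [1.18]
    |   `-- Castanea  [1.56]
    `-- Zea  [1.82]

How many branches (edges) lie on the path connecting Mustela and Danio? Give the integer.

The MRCA of Mustela and Danio is the node subtending ((((Cuon,Quercus),(Lycaon,Cedrus)),Nomascus,(((Gasterosteus,Danio),Canis),Anas)),(Tsuga,(Melursus,Alnus,Mustela)),Glossina).
From Mustela up to that node: 3 branches. From Danio up to the same node: 5 branches. Total: 3 + 5 = 8.

8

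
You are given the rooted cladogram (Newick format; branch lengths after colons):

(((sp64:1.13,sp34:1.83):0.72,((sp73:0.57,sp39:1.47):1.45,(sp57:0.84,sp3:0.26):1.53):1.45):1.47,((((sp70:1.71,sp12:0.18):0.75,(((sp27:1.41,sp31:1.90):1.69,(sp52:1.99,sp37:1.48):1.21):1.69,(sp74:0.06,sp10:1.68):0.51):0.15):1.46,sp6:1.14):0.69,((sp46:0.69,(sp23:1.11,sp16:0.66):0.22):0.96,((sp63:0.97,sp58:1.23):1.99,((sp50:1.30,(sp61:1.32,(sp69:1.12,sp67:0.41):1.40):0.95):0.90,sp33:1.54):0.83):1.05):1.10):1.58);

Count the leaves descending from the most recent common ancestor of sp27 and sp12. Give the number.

The MRCA of sp27 and sp12 is the node subtending ((sp70,sp12),(((sp27,sp31),(sp52,sp37)),(sp74,sp10))).
That clade contains 8 terminal taxa: sp10, sp12, sp27, sp31, sp37, sp52, sp70, sp74.

8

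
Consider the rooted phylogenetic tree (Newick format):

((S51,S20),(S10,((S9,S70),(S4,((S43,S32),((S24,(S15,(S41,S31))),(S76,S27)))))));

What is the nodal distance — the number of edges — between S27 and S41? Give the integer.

6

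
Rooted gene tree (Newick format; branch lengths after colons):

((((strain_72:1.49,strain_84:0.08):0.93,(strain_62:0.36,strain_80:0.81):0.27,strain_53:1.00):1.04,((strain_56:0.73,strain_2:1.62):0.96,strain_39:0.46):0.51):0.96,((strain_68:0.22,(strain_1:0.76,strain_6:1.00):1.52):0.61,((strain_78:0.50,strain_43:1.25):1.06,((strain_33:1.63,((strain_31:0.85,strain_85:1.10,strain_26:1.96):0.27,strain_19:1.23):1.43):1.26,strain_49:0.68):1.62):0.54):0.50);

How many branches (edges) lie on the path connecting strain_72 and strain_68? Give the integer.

The MRCA of strain_72 and strain_68 is the root of the tree.
From strain_72 up to that node: 4 branches. From strain_68 up to the same node: 3 branches. Total: 4 + 3 = 7.

7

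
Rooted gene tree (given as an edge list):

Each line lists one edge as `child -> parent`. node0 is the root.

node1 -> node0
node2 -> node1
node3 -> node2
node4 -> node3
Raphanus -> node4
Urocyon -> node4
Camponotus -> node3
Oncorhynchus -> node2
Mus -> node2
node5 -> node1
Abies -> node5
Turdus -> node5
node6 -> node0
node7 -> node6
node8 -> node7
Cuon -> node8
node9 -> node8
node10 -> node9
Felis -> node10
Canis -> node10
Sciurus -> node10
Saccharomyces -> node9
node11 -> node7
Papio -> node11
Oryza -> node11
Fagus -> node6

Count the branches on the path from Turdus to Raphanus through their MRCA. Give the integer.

6

The MRCA of Turdus and Raphanus is the node subtending ((((Raphanus,Urocyon),Camponotus),Oncorhynchus,Mus),(Abies,Turdus)).
From Turdus up to that node: 2 branches. From Raphanus up to the same node: 4 branches. Total: 2 + 4 = 6.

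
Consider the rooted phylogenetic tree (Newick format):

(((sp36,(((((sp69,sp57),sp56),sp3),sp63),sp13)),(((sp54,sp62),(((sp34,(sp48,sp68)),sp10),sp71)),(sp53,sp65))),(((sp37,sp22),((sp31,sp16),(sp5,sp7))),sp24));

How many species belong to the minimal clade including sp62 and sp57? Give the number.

The MRCA of sp62 and sp57 is the node subtending ((sp36,(((((sp69,sp57),sp56),sp3),sp63),sp13)),(((sp54,sp62),(((sp34,(sp48,sp68)),sp10),sp71)),(sp53,sp65))).
That clade contains 16 terminal taxa: sp10, sp13, sp3, sp34, sp36, sp48, sp53, sp54, sp56, sp57, sp62, sp63, sp65, sp68, sp69, sp71.

16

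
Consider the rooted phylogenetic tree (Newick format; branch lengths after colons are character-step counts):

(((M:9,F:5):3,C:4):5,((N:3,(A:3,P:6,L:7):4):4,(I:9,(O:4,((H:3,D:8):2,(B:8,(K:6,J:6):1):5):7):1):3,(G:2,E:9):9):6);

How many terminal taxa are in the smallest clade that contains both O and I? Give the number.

7

The MRCA of O and I is the node subtending (I,(O,((H,D),(B,(K,J))))).
That clade contains 7 terminal taxa: B, D, H, I, J, K, O.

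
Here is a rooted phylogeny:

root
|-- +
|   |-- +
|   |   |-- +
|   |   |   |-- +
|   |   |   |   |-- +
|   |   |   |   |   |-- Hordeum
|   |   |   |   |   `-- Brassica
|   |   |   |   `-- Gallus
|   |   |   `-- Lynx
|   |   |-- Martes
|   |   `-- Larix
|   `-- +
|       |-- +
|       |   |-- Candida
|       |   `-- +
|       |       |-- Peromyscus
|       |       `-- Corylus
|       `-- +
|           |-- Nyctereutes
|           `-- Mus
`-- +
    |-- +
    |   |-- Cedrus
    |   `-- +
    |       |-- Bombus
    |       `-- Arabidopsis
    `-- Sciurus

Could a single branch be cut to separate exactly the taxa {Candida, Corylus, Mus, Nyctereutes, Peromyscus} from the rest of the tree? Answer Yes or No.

The most recent common ancestor of these taxa subtends ((Candida,(Peromyscus,Corylus)),(Nyctereutes,Mus)).
That clade has exactly 5 tips — every listed taxon and nothing else — so the group is monophyletic.

Yes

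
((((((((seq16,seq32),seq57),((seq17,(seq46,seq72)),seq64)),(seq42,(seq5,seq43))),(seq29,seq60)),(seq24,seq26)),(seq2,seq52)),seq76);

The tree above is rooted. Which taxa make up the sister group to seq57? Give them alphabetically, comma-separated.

seq16, seq32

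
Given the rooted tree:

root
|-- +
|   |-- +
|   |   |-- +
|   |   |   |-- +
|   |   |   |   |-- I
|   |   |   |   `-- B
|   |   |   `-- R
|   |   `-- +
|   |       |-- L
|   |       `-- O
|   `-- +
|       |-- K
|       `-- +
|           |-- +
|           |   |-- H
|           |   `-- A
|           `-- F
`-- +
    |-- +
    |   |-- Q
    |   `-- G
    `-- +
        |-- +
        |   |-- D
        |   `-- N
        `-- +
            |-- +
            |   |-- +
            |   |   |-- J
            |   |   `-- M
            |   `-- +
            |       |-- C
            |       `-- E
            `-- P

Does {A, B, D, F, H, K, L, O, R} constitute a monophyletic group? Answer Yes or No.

No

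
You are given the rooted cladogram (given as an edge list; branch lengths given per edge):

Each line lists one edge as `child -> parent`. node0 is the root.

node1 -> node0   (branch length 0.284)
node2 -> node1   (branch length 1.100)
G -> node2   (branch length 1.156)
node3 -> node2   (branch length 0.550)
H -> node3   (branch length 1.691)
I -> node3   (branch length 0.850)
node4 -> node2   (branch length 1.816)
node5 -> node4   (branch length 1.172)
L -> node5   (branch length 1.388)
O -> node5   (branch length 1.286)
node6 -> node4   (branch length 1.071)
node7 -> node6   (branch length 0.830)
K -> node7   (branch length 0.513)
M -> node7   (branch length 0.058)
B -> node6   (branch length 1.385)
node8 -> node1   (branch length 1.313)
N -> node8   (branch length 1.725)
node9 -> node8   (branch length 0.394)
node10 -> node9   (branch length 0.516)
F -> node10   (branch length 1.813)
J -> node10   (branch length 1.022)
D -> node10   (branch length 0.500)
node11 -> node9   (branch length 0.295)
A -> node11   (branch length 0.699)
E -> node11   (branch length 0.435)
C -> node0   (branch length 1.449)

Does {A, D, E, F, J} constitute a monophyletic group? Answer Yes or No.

Yes

The most recent common ancestor of these taxa subtends ((F,J,D),(A,E)).
That clade has exactly 5 tips — every listed taxon and nothing else — so the group is monophyletic.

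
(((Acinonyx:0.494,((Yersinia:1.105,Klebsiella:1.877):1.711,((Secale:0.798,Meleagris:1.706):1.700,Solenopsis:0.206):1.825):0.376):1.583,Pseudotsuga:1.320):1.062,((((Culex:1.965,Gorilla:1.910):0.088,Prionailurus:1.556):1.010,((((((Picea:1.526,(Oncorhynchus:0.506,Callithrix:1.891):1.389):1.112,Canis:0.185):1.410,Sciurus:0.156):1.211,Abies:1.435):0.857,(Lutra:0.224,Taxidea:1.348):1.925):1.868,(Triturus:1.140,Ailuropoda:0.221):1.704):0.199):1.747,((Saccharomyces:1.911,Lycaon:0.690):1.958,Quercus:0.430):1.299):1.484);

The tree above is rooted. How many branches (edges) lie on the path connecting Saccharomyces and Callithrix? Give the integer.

12

The MRCA of Saccharomyces and Callithrix is the node subtending ((((Culex,Gorilla),Prionailurus),((((((Picea,(Oncorhynchus,Callithrix)),Canis),Sciurus),Abies),(Lutra,Taxidea)),(Triturus,Ailuropoda))),((Saccharomyces,Lycaon),Quercus)).
From Saccharomyces up to that node: 3 branches. From Callithrix up to the same node: 9 branches. Total: 3 + 9 = 12.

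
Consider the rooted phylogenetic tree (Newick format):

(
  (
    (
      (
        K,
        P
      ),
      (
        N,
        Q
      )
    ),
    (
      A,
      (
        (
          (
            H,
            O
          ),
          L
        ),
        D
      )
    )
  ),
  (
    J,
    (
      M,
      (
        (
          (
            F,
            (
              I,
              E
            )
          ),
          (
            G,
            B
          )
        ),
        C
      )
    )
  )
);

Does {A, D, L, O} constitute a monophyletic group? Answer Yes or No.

No

The MRCA of the listed taxa subtends (A,(((H,O),L),D)).
That clade also contains H, which is not in the proposed group, so the group is not monophyletic.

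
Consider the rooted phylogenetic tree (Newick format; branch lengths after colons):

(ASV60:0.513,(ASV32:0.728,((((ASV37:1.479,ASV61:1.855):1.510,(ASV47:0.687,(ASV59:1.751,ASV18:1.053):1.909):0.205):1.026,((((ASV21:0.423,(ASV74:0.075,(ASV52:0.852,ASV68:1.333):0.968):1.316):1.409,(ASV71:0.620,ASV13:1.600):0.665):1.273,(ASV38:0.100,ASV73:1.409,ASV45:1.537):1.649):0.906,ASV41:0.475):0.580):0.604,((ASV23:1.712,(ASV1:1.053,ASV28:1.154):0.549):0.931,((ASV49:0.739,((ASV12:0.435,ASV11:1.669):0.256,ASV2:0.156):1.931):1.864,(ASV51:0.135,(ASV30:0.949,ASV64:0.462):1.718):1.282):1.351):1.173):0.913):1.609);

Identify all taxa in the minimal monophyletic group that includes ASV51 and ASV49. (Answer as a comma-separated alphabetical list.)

ASV11, ASV12, ASV2, ASV30, ASV49, ASV51, ASV64

Tracing ASV51: it sits inside (ASV51,(ASV30,ASV64)).
Tracing ASV49: it sits inside (ASV49,((ASV12,ASV11),ASV2)).
The smallest clade enclosing both is ((ASV49,((ASV12,ASV11),ASV2)),(ASV51,(ASV30,ASV64))); the answer is its 7 terminal taxa in alphabetical order.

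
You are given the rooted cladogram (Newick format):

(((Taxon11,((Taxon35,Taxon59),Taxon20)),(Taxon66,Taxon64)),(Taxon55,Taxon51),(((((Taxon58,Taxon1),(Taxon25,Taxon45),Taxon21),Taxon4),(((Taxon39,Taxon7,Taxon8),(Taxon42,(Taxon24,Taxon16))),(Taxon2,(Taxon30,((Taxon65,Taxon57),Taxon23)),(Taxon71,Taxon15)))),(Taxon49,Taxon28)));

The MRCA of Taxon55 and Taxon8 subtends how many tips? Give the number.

29

The MRCA of Taxon55 and Taxon8 is the root, so the clade is the entire tree.
That clade contains 29 terminal taxa: Taxon1, Taxon11, Taxon15, Taxon16, Taxon2, Taxon20, Taxon21, Taxon23, Taxon24, Taxon25, Taxon28, Taxon30, Taxon35, Taxon39, Taxon4, Taxon42, Taxon45, Taxon49, Taxon51, Taxon55, Taxon57, Taxon58, Taxon59, Taxon64, Taxon65, Taxon66, Taxon7, Taxon71, Taxon8.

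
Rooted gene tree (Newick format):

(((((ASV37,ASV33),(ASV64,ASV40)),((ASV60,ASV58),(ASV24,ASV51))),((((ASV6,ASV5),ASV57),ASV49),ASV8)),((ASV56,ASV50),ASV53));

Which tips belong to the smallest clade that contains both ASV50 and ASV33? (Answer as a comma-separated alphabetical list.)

Tracing ASV50: it sits inside (ASV56,ASV50).
Tracing ASV33: it sits inside (ASV37,ASV33).
The smallest clade enclosing both is the whole tree (their MRCA is the root), so the answer is all 16 tips in alphabetical order.

ASV24, ASV33, ASV37, ASV40, ASV49, ASV5, ASV50, ASV51, ASV53, ASV56, ASV57, ASV58, ASV6, ASV60, ASV64, ASV8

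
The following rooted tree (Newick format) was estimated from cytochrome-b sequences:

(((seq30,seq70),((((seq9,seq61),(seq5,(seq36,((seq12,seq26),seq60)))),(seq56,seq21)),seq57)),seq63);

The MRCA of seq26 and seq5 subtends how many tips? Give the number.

The MRCA of seq26 and seq5 is the node subtending (seq5,(seq36,((seq12,seq26),seq60))).
That clade contains 5 terminal taxa: seq12, seq26, seq36, seq5, seq60.

5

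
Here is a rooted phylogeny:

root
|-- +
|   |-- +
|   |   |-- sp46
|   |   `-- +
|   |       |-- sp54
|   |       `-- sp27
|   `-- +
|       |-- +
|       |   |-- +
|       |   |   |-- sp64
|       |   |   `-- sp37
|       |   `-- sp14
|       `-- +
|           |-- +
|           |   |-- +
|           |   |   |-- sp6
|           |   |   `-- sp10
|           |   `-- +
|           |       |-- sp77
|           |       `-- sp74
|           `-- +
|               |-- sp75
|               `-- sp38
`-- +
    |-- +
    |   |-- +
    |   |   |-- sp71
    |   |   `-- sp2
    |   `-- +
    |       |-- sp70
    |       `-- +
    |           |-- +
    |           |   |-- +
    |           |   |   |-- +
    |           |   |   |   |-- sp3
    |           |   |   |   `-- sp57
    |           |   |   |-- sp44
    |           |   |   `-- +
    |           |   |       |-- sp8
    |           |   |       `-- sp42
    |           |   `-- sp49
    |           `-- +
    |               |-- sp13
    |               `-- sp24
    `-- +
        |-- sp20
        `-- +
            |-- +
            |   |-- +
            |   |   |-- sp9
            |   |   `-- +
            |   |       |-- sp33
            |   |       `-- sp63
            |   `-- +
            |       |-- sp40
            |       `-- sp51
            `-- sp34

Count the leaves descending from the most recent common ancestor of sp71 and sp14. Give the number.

30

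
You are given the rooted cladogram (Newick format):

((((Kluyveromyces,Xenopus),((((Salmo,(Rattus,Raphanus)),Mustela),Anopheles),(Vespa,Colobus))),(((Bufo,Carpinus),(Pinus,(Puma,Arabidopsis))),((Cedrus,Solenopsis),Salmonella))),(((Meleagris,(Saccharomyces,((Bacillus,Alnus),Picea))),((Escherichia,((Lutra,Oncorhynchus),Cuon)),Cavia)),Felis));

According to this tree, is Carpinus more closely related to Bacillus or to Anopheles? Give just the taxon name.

Anopheles

The MRCA of Carpinus and Anopheles subtends (((Kluyveromyces,Xenopus),((((Salmo,(Rattus,Raphanus)),Mustela),Anopheles),(Vespa,Colobus))),(((Bufo,Carpinus),(Pinus,(Puma,Arabidopsis))),((Cedrus,Solenopsis),Salmonella))) (17 taxa).
The MRCA of Carpinus and Bacillus is the root, subtending the entire tree (28 taxa).
The first is nested inside the second, so Carpinus shares a more recent common ancestor with Anopheles.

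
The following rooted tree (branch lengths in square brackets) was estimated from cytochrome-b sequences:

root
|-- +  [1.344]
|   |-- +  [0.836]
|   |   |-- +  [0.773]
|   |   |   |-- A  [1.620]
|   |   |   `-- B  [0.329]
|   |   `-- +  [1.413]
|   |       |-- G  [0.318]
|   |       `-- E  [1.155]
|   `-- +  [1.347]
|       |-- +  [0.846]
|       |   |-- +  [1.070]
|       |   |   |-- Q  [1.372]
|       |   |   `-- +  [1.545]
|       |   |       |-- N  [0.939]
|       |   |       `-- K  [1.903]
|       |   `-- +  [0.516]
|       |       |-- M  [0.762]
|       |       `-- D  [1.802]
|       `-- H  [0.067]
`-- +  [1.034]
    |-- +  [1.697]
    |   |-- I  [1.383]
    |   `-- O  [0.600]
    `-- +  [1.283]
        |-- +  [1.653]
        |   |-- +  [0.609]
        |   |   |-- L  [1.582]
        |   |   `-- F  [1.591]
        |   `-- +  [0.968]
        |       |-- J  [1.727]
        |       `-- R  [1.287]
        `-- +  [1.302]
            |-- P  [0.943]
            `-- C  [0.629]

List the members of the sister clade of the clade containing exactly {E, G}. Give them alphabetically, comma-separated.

The clade containing exactly {E, G} attaches to the tree at the node subtending ((A,B),(G,E)).
The other lineage descending from that same node — the sister group — is (A,B); its 2 tips in alphabetical order are the answer.

A, B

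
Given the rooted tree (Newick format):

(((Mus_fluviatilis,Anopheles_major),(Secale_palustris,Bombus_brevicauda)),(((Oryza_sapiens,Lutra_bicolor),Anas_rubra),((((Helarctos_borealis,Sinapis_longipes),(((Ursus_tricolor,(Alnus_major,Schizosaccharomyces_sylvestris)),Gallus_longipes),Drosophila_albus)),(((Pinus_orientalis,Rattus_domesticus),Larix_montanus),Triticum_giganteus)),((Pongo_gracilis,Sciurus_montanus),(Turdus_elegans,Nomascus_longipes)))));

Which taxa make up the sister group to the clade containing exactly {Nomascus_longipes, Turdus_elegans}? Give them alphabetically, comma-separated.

Pongo_gracilis, Sciurus_montanus

The clade containing exactly {Nomascus_longipes, Turdus_elegans} attaches to the tree at the node subtending ((Pongo_gracilis,Sciurus_montanus),(Turdus_elegans,Nomascus_longipes)).
The other lineage descending from that same node — the sister group — is (Pongo_gracilis,Sciurus_montanus); its 2 tips in alphabetical order are the answer.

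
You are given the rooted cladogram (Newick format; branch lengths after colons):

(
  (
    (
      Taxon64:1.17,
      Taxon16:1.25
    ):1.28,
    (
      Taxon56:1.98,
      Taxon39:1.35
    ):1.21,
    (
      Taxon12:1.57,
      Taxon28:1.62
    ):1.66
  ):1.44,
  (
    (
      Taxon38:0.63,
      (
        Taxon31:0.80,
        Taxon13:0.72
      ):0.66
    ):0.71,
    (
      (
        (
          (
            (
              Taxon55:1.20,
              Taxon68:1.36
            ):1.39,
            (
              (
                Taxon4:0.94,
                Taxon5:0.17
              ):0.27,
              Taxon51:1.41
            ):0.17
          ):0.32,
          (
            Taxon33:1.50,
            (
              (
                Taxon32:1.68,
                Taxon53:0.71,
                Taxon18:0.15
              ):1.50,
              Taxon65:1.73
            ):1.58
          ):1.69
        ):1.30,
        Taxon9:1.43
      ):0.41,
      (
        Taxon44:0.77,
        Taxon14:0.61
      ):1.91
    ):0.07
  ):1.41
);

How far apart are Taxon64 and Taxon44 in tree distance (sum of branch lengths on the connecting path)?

The path runs Taxon64 → … → MRCA → … → Taxon44; the MRCA is the root of the tree.
Branch lengths along that path: 1.17 + 1.28 + 1.44 + 1.41 + 0.07 + 1.91 + 0.77 = 8.05.

8.05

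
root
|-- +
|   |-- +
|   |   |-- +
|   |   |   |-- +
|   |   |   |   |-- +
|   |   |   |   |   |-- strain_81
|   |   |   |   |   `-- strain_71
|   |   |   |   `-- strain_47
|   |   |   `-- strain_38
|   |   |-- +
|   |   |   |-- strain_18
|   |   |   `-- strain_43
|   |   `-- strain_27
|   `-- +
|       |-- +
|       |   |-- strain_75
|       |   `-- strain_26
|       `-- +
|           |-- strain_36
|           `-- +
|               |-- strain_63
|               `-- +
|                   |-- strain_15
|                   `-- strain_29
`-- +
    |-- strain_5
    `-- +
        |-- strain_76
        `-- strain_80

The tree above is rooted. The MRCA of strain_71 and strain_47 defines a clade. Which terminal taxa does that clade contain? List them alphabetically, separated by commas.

Tracing strain_71: it sits inside (strain_81,strain_71).
Tracing strain_47: it sits inside ((strain_81,strain_71),strain_47).
The smallest clade enclosing both is ((strain_81,strain_71),strain_47); the answer is its 3 terminal taxa in alphabetical order.

strain_47, strain_71, strain_81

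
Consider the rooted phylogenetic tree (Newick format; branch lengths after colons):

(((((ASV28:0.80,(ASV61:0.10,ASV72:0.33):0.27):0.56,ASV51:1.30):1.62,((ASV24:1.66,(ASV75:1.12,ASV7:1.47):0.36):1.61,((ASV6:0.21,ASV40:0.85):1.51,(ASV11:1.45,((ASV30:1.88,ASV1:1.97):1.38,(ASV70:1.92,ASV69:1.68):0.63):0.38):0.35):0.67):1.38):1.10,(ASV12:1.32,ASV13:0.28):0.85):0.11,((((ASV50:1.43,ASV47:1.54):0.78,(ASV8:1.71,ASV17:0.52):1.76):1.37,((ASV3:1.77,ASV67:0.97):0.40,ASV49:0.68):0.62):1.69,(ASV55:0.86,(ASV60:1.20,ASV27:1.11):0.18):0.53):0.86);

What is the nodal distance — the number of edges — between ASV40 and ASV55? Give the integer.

9

The MRCA of ASV40 and ASV55 is the root of the tree.
From ASV40 up to that node: 6 branches. From ASV55 up to the same node: 3 branches. Total: 6 + 3 = 9.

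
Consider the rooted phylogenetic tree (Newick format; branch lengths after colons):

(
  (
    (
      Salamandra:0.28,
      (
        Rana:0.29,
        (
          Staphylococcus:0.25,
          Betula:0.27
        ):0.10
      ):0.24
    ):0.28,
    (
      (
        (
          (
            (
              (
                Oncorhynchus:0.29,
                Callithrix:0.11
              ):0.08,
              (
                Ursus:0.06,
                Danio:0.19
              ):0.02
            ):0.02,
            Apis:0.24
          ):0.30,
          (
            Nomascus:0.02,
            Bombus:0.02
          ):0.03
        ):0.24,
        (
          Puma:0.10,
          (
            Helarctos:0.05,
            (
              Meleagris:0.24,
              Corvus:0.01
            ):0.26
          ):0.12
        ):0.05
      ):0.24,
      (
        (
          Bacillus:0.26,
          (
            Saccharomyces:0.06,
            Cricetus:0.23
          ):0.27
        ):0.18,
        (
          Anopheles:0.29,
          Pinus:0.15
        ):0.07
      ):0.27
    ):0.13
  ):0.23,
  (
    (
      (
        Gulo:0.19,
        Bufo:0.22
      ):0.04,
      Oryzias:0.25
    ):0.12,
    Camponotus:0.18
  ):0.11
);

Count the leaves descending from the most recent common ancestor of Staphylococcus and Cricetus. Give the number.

20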